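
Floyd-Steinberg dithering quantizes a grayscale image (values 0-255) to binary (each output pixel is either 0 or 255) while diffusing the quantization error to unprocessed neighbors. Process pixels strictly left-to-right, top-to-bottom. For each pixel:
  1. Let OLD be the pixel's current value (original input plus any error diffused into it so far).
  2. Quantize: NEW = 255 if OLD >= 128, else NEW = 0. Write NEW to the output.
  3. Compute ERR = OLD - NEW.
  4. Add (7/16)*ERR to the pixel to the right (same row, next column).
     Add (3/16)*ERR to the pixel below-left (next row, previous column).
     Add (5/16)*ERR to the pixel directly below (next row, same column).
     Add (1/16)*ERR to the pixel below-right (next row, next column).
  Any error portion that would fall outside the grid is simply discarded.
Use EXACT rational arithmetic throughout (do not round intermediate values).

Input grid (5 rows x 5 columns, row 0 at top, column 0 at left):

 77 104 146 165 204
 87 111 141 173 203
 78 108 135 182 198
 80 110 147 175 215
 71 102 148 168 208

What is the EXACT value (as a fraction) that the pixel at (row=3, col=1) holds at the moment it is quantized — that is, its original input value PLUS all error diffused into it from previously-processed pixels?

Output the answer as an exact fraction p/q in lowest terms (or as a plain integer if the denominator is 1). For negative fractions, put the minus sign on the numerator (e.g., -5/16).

Answer: 17555027961/134217728

Derivation:
(0,0): OLD=77 → NEW=0, ERR=77
(0,1): OLD=2203/16 → NEW=255, ERR=-1877/16
(0,2): OLD=24237/256 → NEW=0, ERR=24237/256
(0,3): OLD=845499/4096 → NEW=255, ERR=-198981/4096
(0,4): OLD=11976477/65536 → NEW=255, ERR=-4735203/65536
(1,0): OLD=22801/256 → NEW=0, ERR=22801/256
(1,1): OLD=278263/2048 → NEW=255, ERR=-243977/2048
(1,2): OLD=6686403/65536 → NEW=0, ERR=6686403/65536
(1,3): OLD=51072263/262144 → NEW=255, ERR=-15774457/262144
(1,4): OLD=633583669/4194304 → NEW=255, ERR=-435963851/4194304
(2,0): OLD=2736013/32768 → NEW=0, ERR=2736013/32768
(2,1): OLD=138410335/1048576 → NEW=255, ERR=-128976545/1048576
(2,2): OLD=1582790877/16777216 → NEW=0, ERR=1582790877/16777216
(2,3): OLD=51367115847/268435456 → NEW=255, ERR=-17083925433/268435456
(2,4): OLD=575154570289/4294967296 → NEW=255, ERR=-520062090191/4294967296
(3,0): OLD=1393009725/16777216 → NEW=0, ERR=1393009725/16777216
(3,1): OLD=17555027961/134217728 → NEW=255, ERR=-16670492679/134217728
Target (3,1): original=110, with diffused error = 17555027961/134217728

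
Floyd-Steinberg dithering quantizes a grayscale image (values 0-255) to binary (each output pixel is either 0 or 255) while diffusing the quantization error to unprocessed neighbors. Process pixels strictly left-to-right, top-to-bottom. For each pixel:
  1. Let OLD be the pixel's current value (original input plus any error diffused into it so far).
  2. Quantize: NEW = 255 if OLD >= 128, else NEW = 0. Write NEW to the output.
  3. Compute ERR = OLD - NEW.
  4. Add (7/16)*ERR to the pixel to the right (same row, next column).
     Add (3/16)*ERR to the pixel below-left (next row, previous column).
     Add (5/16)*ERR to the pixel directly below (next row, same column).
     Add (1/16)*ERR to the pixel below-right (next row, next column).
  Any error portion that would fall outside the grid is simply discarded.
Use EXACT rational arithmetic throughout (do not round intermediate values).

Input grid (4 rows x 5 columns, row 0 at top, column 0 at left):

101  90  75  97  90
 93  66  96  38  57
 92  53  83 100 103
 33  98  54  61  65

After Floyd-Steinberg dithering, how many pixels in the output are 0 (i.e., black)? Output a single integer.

Answer: 15

Derivation:
(0,0): OLD=101 → NEW=0, ERR=101
(0,1): OLD=2147/16 → NEW=255, ERR=-1933/16
(0,2): OLD=5669/256 → NEW=0, ERR=5669/256
(0,3): OLD=436995/4096 → NEW=0, ERR=436995/4096
(0,4): OLD=8957205/65536 → NEW=255, ERR=-7754475/65536
(1,0): OLD=26089/256 → NEW=0, ERR=26089/256
(1,1): OLD=170591/2048 → NEW=0, ERR=170591/2048
(1,2): OLD=9949387/65536 → NEW=255, ERR=-6762293/65536
(1,3): OLD=1414319/262144 → NEW=0, ERR=1414319/262144
(1,4): OLD=121853741/4194304 → NEW=0, ERR=121853741/4194304
(2,0): OLD=4569989/32768 → NEW=255, ERR=-3785851/32768
(2,1): OLD=16259079/1048576 → NEW=0, ERR=16259079/1048576
(2,2): OLD=1069653461/16777216 → NEW=0, ERR=1069653461/16777216
(2,3): OLD=34514799791/268435456 → NEW=255, ERR=-33936241489/268435456
(2,4): OLD=245269400841/4294967296 → NEW=0, ERR=245269400841/4294967296
(3,0): OLD=-3310795/16777216 → NEW=0, ERR=-3310795/16777216
(3,1): OLD=14427415057/134217728 → NEW=0, ERR=14427415057/134217728
(3,2): OLD=421837921419/4294967296 → NEW=0, ERR=421837921419/4294967296
(3,3): OLD=679936712531/8589934592 → NEW=0, ERR=679936712531/8589934592
(3,4): OLD=15059823244159/137438953472 → NEW=0, ERR=15059823244159/137438953472
Output grid:
  Row 0: .#..#  (3 black, running=3)
  Row 1: ..#..  (4 black, running=7)
  Row 2: #..#.  (3 black, running=10)
  Row 3: .....  (5 black, running=15)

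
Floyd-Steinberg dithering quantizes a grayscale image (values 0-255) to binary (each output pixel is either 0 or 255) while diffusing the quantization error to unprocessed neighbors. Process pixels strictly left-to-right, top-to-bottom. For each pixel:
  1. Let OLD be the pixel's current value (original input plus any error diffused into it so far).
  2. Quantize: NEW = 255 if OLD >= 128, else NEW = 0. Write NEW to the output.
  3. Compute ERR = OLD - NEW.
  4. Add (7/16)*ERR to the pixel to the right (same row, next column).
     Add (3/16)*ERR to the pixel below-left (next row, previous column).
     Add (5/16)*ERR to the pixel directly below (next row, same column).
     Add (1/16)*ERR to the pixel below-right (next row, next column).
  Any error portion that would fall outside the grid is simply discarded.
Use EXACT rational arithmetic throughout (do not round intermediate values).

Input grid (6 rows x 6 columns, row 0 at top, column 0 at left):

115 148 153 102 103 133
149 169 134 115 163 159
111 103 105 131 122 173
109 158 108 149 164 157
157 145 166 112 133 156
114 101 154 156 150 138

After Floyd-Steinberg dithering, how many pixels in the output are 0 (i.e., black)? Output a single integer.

(0,0): OLD=115 → NEW=0, ERR=115
(0,1): OLD=3173/16 → NEW=255, ERR=-907/16
(0,2): OLD=32819/256 → NEW=255, ERR=-32461/256
(0,3): OLD=190565/4096 → NEW=0, ERR=190565/4096
(0,4): OLD=8084163/65536 → NEW=0, ERR=8084163/65536
(0,5): OLD=196049749/1048576 → NEW=255, ERR=-71337131/1048576
(1,0): OLD=44623/256 → NEW=255, ERR=-20657/256
(1,1): OLD=203561/2048 → NEW=0, ERR=203561/2048
(1,2): OLD=9374301/65536 → NEW=255, ERR=-7337379/65536
(1,3): OLD=25103065/262144 → NEW=0, ERR=25103065/262144
(1,4): OLD=3919078315/16777216 → NEW=255, ERR=-359111765/16777216
(1,5): OLD=36530030397/268435456 → NEW=255, ERR=-31921010883/268435456
(2,0): OLD=3421651/32768 → NEW=0, ERR=3421651/32768
(2,1): OLD=161175873/1048576 → NEW=255, ERR=-106211007/1048576
(2,2): OLD=836600323/16777216 → NEW=0, ERR=836600323/16777216
(2,3): OLD=23049261739/134217728 → NEW=255, ERR=-11176258901/134217728
(2,4): OLD=268731950209/4294967296 → NEW=0, ERR=268731950209/4294967296
(2,5): OLD=11123979644311/68719476736 → NEW=255, ERR=-6399486923369/68719476736
(3,0): OLD=2057547683/16777216 → NEW=0, ERR=2057547683/16777216
(3,1): OLD=26290220775/134217728 → NEW=255, ERR=-7935299865/134217728
(3,2): OLD=81360681125/1073741824 → NEW=0, ERR=81360681125/1073741824
(3,3): OLD=11749465214319/68719476736 → NEW=255, ERR=-5774001353361/68719476736
(3,4): OLD=68239874085519/549755813888 → NEW=0, ERR=68239874085519/549755813888
(3,5): OLD=1637083935777281/8796093022208 → NEW=255, ERR=-605919784885759/8796093022208
(4,0): OLD=395650940461/2147483648 → NEW=255, ERR=-151957389779/2147483648
(4,1): OLD=4035166535881/34359738368 → NEW=0, ERR=4035166535881/34359738368
(4,2): OLD=243661802082187/1099511627776 → NEW=255, ERR=-36713663000693/1099511627776
(4,3): OLD=1744161669685975/17592186044416 → NEW=0, ERR=1744161669685975/17592186044416
(4,4): OLD=55450020388227143/281474976710656 → NEW=255, ERR=-16326098672990137/281474976710656
(4,5): OLD=526270501108930705/4503599627370496 → NEW=0, ERR=526270501108930705/4503599627370496
(5,0): OLD=62621071208555/549755813888 → NEW=0, ERR=62621071208555/549755813888
(5,1): OLD=3111189260577819/17592186044416 → NEW=255, ERR=-1374818180748261/17592186044416
(5,2): OLD=19042408191788377/140737488355328 → NEW=255, ERR=-16845651338820263/140737488355328
(5,3): OLD=547878362954043875/4503599627370496 → NEW=0, ERR=547878362954043875/4503599627370496
(5,4): OLD=1920377080411836035/9007199254740992 → NEW=255, ERR=-376458729547116925/9007199254740992
(5,5): OLD=21992954701191914527/144115188075855872 → NEW=255, ERR=-14756418258151332833/144115188075855872
Output grid:
  Row 0: .##..#  (3 black, running=3)
  Row 1: #.#.##  (2 black, running=5)
  Row 2: .#.#.#  (3 black, running=8)
  Row 3: .#.#.#  (3 black, running=11)
  Row 4: #.#.#.  (3 black, running=14)
  Row 5: .##.##  (2 black, running=16)

Answer: 16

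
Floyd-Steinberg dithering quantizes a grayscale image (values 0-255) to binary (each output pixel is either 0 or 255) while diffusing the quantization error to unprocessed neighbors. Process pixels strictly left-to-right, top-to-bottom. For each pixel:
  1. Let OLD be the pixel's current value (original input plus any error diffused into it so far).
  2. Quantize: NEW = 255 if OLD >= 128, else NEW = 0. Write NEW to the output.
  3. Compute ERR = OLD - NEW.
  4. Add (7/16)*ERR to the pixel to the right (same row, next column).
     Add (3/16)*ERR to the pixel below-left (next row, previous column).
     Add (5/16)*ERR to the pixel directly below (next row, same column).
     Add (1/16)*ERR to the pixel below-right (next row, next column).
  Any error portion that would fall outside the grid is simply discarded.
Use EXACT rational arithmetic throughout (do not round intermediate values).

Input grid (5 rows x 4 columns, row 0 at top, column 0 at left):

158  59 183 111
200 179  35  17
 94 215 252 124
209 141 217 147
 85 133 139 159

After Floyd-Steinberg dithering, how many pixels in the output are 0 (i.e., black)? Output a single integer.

(0,0): OLD=158 → NEW=255, ERR=-97
(0,1): OLD=265/16 → NEW=0, ERR=265/16
(0,2): OLD=48703/256 → NEW=255, ERR=-16577/256
(0,3): OLD=338617/4096 → NEW=0, ERR=338617/4096
(1,0): OLD=44235/256 → NEW=255, ERR=-21045/256
(1,1): OLD=266253/2048 → NEW=255, ERR=-255987/2048
(1,2): OLD=-1532527/65536 → NEW=0, ERR=-1532527/65536
(1,3): OLD=29943751/1048576 → NEW=0, ERR=29943751/1048576
(2,0): OLD=1470431/32768 → NEW=0, ERR=1470431/32768
(2,1): OLD=195086853/1048576 → NEW=255, ERR=-72300027/1048576
(2,2): OLD=444740249/2097152 → NEW=255, ERR=-90033511/2097152
(2,3): OLD=3780911637/33554432 → NEW=0, ERR=3780911637/33554432
(3,0): OLD=3524807023/16777216 → NEW=255, ERR=-753383057/16777216
(3,1): OLD=25383772145/268435456 → NEW=0, ERR=25383772145/268435456
(3,2): OLD=1124305933583/4294967296 → NEW=255, ERR=29089273103/4294967296
(3,3): OLD=12540782809065/68719476736 → NEW=255, ERR=-4982683758615/68719476736
(4,0): OLD=380952892035/4294967296 → NEW=0, ERR=380952892035/4294967296
(4,1): OLD=6865732089225/34359738368 → NEW=255, ERR=-1896001194615/34359738368
(4,2): OLD=120165435777769/1099511627776 → NEW=0, ERR=120165435777769/1099511627776
(4,3): OLD=3247147784731695/17592186044416 → NEW=255, ERR=-1238859656594385/17592186044416
Output grid:
  Row 0: #.#.  (2 black, running=2)
  Row 1: ##..  (2 black, running=4)
  Row 2: .##.  (2 black, running=6)
  Row 3: #.##  (1 black, running=7)
  Row 4: .#.#  (2 black, running=9)

Answer: 9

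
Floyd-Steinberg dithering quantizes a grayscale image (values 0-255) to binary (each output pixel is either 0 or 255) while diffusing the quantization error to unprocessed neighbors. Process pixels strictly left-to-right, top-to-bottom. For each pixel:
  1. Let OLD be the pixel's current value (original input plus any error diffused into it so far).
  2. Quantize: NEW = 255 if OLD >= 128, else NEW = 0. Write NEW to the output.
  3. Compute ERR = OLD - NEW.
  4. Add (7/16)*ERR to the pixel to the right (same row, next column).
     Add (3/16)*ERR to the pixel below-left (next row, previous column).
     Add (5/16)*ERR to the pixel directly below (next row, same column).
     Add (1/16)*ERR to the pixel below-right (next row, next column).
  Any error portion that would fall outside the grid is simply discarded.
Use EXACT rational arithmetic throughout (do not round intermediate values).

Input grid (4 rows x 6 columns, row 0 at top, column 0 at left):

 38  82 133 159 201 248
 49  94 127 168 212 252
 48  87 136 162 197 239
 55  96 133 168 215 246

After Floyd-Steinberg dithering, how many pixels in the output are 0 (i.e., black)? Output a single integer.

Answer: 10

Derivation:
(0,0): OLD=38 → NEW=0, ERR=38
(0,1): OLD=789/8 → NEW=0, ERR=789/8
(0,2): OLD=22547/128 → NEW=255, ERR=-10093/128
(0,3): OLD=254981/2048 → NEW=0, ERR=254981/2048
(0,4): OLD=8371235/32768 → NEW=255, ERR=15395/32768
(0,5): OLD=130131189/524288 → NEW=255, ERR=-3562251/524288
(1,0): OLD=10159/128 → NEW=0, ERR=10159/128
(1,1): OLD=150665/1024 → NEW=255, ERR=-110455/1024
(1,2): OLD=2774653/32768 → NEW=0, ERR=2774653/32768
(1,3): OLD=31340953/131072 → NEW=255, ERR=-2082407/131072
(1,4): OLD=1775897483/8388608 → NEW=255, ERR=-363197557/8388608
(1,5): OLD=30999445597/134217728 → NEW=255, ERR=-3226075043/134217728
(2,0): OLD=861427/16384 → NEW=0, ERR=861427/16384
(2,1): OLD=50924897/524288 → NEW=0, ERR=50924897/524288
(2,2): OLD=1637755363/8388608 → NEW=255, ERR=-501339677/8388608
(2,3): OLD=8594121227/67108864 → NEW=255, ERR=-8518639093/67108864
(2,4): OLD=262926916897/2147483648 → NEW=0, ERR=262926916897/2147483648
(2,5): OLD=9701401310199/34359738368 → NEW=255, ERR=939668026359/34359738368
(3,0): OLD=751976451/8388608 → NEW=0, ERR=751976451/8388608
(3,1): OLD=10579880199/67108864 → NEW=255, ERR=-6532880121/67108864
(3,2): OLD=28993192101/536870912 → NEW=0, ERR=28993192101/536870912
(3,3): OLD=5881700963151/34359738368 → NEW=255, ERR=-2880032320689/34359738368
(3,4): OLD=58764443978159/274877906944 → NEW=255, ERR=-11329422292561/274877906944
(3,5): OLD=1073854852100833/4398046511104 → NEW=255, ERR=-47647008230687/4398046511104
Output grid:
  Row 0: ..#.##  (3 black, running=3)
  Row 1: .#.###  (2 black, running=5)
  Row 2: ..##.#  (3 black, running=8)
  Row 3: .#.###  (2 black, running=10)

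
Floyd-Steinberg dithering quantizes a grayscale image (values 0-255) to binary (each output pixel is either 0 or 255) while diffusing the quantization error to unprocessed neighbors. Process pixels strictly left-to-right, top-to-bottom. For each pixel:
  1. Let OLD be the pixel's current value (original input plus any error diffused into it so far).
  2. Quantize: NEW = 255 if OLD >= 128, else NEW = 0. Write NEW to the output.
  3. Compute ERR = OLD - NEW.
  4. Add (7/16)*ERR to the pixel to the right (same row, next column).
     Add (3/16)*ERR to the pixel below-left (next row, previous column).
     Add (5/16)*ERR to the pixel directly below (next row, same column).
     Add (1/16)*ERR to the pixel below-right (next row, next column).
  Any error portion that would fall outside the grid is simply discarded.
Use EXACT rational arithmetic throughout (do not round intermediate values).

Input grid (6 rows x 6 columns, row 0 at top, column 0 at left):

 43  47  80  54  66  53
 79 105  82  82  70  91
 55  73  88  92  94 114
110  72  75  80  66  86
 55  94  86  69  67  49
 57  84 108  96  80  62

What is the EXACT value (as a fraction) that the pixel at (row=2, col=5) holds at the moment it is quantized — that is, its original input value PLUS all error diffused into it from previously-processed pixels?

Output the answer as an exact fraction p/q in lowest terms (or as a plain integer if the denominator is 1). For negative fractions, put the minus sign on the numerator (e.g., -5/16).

Answer: 2798538788687/68719476736

Derivation:
(0,0): OLD=43 → NEW=0, ERR=43
(0,1): OLD=1053/16 → NEW=0, ERR=1053/16
(0,2): OLD=27851/256 → NEW=0, ERR=27851/256
(0,3): OLD=416141/4096 → NEW=0, ERR=416141/4096
(0,4): OLD=7238363/65536 → NEW=0, ERR=7238363/65536
(0,5): OLD=106243069/1048576 → NEW=0, ERR=106243069/1048576
(1,0): OLD=26823/256 → NEW=0, ERR=26823/256
(1,1): OLD=398321/2048 → NEW=255, ERR=-123919/2048
(1,2): OLD=7385157/65536 → NEW=0, ERR=7385157/65536
(1,3): OLD=49953889/262144 → NEW=255, ERR=-16892831/262144
(1,4): OLD=1705736195/16777216 → NEW=0, ERR=1705736195/16777216
(1,5): OLD=46720246309/268435456 → NEW=255, ERR=-21730794971/268435456
(2,0): OLD=2503403/32768 → NEW=0, ERR=2503403/32768
(2,1): OLD=120788809/1048576 → NEW=0, ERR=120788809/1048576
(2,2): OLD=2646568731/16777216 → NEW=255, ERR=-1631621349/16777216
(2,3): OLD=7438407683/134217728 → NEW=0, ERR=7438407683/134217728
(2,4): OLD=561832885129/4294967296 → NEW=255, ERR=-533383775351/4294967296
(2,5): OLD=2798538788687/68719476736 → NEW=0, ERR=2798538788687/68719476736
Target (2,5): original=114, with diffused error = 2798538788687/68719476736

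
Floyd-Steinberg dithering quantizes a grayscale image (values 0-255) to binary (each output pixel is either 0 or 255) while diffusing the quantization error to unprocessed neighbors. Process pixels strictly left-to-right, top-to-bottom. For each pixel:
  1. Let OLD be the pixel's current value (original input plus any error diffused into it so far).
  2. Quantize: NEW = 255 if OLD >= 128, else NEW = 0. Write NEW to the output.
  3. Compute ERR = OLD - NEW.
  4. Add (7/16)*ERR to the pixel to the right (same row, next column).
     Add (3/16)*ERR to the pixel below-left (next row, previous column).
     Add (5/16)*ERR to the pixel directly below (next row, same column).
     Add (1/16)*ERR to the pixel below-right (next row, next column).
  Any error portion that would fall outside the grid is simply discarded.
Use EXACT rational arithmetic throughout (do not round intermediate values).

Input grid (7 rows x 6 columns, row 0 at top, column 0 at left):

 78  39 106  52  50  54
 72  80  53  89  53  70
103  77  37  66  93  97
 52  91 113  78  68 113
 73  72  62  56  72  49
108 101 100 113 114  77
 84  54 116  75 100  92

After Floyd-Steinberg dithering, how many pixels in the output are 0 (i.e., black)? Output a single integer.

Answer: 30

Derivation:
(0,0): OLD=78 → NEW=0, ERR=78
(0,1): OLD=585/8 → NEW=0, ERR=585/8
(0,2): OLD=17663/128 → NEW=255, ERR=-14977/128
(0,3): OLD=1657/2048 → NEW=0, ERR=1657/2048
(0,4): OLD=1649999/32768 → NEW=0, ERR=1649999/32768
(0,5): OLD=39861545/524288 → NEW=0, ERR=39861545/524288
(1,0): OLD=14091/128 → NEW=0, ERR=14091/128
(1,1): OLD=137165/1024 → NEW=255, ERR=-123955/1024
(1,2): OLD=-1042095/32768 → NEW=0, ERR=-1042095/32768
(1,3): OLD=10153853/131072 → NEW=0, ERR=10153853/131072
(1,4): OLD=980912855/8388608 → NEW=0, ERR=980912855/8388608
(1,5): OLD=19872954289/134217728 → NEW=255, ERR=-14352566351/134217728
(2,0): OLD=1879327/16384 → NEW=0, ERR=1879327/16384
(2,1): OLD=47328965/524288 → NEW=0, ERR=47328965/524288
(2,2): OLD=616694927/8388608 → NEW=0, ERR=616694927/8388608
(2,3): OLD=9550214871/67108864 → NEW=255, ERR=-7562545449/67108864
(2,4): OLD=139653217797/2147483648 → NEW=0, ERR=139653217797/2147483648
(2,5): OLD=3413375529075/34359738368 → NEW=0, ERR=3413375529075/34359738368
(3,0): OLD=878886831/8388608 → NEW=0, ERR=878886831/8388608
(3,1): OLD=12482319235/67108864 → NEW=255, ERR=-4630441085/67108864
(3,2): OLD=48479003385/536870912 → NEW=0, ERR=48479003385/536870912
(3,3): OLD=3404297970347/34359738368 → NEW=0, ERR=3404297970347/34359738368
(3,4): OLD=39376920938955/274877906944 → NEW=255, ERR=-30716945331765/274877906944
(3,5): OLD=436371271473413/4398046511104 → NEW=0, ERR=436371271473413/4398046511104
(4,0): OLD=99647303137/1073741824 → NEW=0, ERR=99647303137/1073741824
(4,1): OLD=1967417951085/17179869184 → NEW=0, ERR=1967417951085/17179869184
(4,2): OLD=84984100934967/549755813888 → NEW=255, ERR=-55203631606473/549755813888
(4,3): OLD=243840453101747/8796093022208 → NEW=0, ERR=243840453101747/8796093022208
(4,4): OLD=10414998989462755/140737488355328 → NEW=0, ERR=10414998989462755/140737488355328
(4,5): OLD=237335511222698837/2251799813685248 → NEW=0, ERR=237335511222698837/2251799813685248
(5,0): OLD=43560852054167/274877906944 → NEW=255, ERR=-26533014216553/274877906944
(5,1): OLD=717138592771591/8796093022208 → NEW=0, ERR=717138592771591/8796093022208
(5,2): OLD=8208133903338429/70368744177664 → NEW=0, ERR=8208133903338429/70368744177664
(5,3): OLD=405987357118441967/2251799813685248 → NEW=255, ERR=-168221595371296273/2251799813685248
(5,4): OLD=567170162672747823/4503599627370496 → NEW=0, ERR=567170162672747823/4503599627370496
(5,5): OLD=12225260959519482363/72057594037927936 → NEW=255, ERR=-6149425520152141317/72057594037927936
(6,0): OLD=9728082525513845/140737488355328 → NEW=0, ERR=9728082525513845/140737488355328
(6,1): OLD=282728755180483025/2251799813685248 → NEW=0, ERR=282728755180483025/2251799813685248
(6,2): OLD=1787666464658247145/9007199254740992 → NEW=255, ERR=-509169345300705815/9007199254740992
(6,3): OLD=8333683896822130085/144115188075855872 → NEW=0, ERR=8333683896822130085/144115188075855872
(6,4): OLD=332004579002088148101/2305843009213693952 → NEW=255, ERR=-255985388347403809659/2305843009213693952
(6,5): OLD=908786231194835104387/36893488147419103232 → NEW=0, ERR=908786231194835104387/36893488147419103232
Output grid:
  Row 0: ..#...  (5 black, running=5)
  Row 1: .#...#  (4 black, running=9)
  Row 2: ...#..  (5 black, running=14)
  Row 3: .#..#.  (4 black, running=18)
  Row 4: ..#...  (5 black, running=23)
  Row 5: #..#.#  (3 black, running=26)
  Row 6: ..#.#.  (4 black, running=30)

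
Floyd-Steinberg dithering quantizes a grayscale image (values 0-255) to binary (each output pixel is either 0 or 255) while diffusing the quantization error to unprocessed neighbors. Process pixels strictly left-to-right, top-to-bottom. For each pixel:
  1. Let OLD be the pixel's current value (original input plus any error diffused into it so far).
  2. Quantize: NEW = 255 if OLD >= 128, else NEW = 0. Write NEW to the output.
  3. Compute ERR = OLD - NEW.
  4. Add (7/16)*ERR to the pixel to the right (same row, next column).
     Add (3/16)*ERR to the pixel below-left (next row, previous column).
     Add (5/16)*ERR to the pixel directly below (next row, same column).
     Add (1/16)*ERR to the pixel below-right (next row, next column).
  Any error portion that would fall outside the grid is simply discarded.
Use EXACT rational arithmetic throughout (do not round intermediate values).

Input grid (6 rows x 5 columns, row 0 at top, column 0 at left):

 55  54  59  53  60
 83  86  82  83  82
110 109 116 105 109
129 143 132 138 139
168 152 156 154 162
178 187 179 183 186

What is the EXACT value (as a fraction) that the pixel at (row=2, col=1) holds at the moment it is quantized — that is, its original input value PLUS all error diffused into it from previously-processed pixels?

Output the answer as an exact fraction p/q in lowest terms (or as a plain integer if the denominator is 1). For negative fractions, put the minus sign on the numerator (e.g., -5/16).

Answer: 61310589/1048576

Derivation:
(0,0): OLD=55 → NEW=0, ERR=55
(0,1): OLD=1249/16 → NEW=0, ERR=1249/16
(0,2): OLD=23847/256 → NEW=0, ERR=23847/256
(0,3): OLD=384017/4096 → NEW=0, ERR=384017/4096
(0,4): OLD=6620279/65536 → NEW=0, ERR=6620279/65536
(1,0): OLD=29395/256 → NEW=0, ERR=29395/256
(1,1): OLD=371781/2048 → NEW=255, ERR=-150459/2048
(1,2): OLD=6647081/65536 → NEW=0, ERR=6647081/65536
(1,3): OLD=47562101/262144 → NEW=255, ERR=-19284619/262144
(1,4): OLD=365923263/4194304 → NEW=0, ERR=365923263/4194304
(2,0): OLD=4328903/32768 → NEW=255, ERR=-4026937/32768
(2,1): OLD=61310589/1048576 → NEW=0, ERR=61310589/1048576
Target (2,1): original=109, with diffused error = 61310589/1048576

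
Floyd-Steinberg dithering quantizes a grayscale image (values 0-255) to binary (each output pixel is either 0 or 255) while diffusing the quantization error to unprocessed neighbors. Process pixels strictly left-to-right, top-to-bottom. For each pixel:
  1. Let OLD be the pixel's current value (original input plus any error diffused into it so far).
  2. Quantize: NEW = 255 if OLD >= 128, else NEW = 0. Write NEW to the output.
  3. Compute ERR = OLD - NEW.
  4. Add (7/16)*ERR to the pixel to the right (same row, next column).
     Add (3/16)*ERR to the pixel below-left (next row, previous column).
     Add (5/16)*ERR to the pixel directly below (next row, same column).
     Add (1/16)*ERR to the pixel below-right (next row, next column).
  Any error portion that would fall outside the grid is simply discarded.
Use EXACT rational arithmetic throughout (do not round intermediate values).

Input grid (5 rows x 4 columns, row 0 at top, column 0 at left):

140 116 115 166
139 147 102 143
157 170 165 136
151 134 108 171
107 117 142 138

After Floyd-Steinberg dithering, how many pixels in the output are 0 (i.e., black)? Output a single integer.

Answer: 9

Derivation:
(0,0): OLD=140 → NEW=255, ERR=-115
(0,1): OLD=1051/16 → NEW=0, ERR=1051/16
(0,2): OLD=36797/256 → NEW=255, ERR=-28483/256
(0,3): OLD=480555/4096 → NEW=0, ERR=480555/4096
(1,0): OLD=29537/256 → NEW=0, ERR=29537/256
(1,1): OLD=389031/2048 → NEW=255, ERR=-133209/2048
(1,2): OLD=4251827/65536 → NEW=0, ERR=4251827/65536
(1,3): OLD=210861909/1048576 → NEW=255, ERR=-56524971/1048576
(2,0): OLD=5926429/32768 → NEW=255, ERR=-2429411/32768
(2,1): OLD=143249679/1048576 → NEW=255, ERR=-124137201/1048576
(2,2): OLD=250206059/2097152 → NEW=0, ERR=250206059/2097152
(2,3): OLD=5885653919/33554432 → NEW=255, ERR=-2670726241/33554432
(3,0): OLD=1772242253/16777216 → NEW=0, ERR=1772242253/16777216
(3,1): OLD=43206157779/268435456 → NEW=255, ERR=-25244883501/268435456
(3,2): OLD=351397607981/4294967296 → NEW=0, ERR=351397607981/4294967296
(3,3): OLD=13013970992315/68719476736 → NEW=255, ERR=-4509495575365/68719476736
(4,0): OLD=525606230409/4294967296 → NEW=0, ERR=525606230409/4294967296
(4,1): OLD=5603859275803/34359738368 → NEW=255, ERR=-3157874008037/34359738368
(4,2): OLD=120041046767803/1099511627776 → NEW=0, ERR=120041046767803/1099511627776
(4,3): OLD=2997207143117965/17592186044416 → NEW=255, ERR=-1488800298208115/17592186044416
Output grid:
  Row 0: #.#.  (2 black, running=2)
  Row 1: .#.#  (2 black, running=4)
  Row 2: ##.#  (1 black, running=5)
  Row 3: .#.#  (2 black, running=7)
  Row 4: .#.#  (2 black, running=9)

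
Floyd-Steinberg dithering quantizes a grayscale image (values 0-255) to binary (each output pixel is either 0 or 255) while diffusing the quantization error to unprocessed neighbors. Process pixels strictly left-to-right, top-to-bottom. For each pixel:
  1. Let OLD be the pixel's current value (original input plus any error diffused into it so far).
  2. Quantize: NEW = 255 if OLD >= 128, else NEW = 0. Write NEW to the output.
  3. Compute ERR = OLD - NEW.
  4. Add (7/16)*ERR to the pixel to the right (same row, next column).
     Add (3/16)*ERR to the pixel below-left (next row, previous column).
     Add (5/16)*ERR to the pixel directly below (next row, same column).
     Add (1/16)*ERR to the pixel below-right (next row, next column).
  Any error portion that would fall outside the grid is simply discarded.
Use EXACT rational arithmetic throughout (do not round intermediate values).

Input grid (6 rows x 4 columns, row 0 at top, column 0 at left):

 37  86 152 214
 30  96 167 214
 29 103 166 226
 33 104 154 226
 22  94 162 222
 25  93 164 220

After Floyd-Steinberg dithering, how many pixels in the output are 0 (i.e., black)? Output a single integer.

(0,0): OLD=37 → NEW=0, ERR=37
(0,1): OLD=1635/16 → NEW=0, ERR=1635/16
(0,2): OLD=50357/256 → NEW=255, ERR=-14923/256
(0,3): OLD=772083/4096 → NEW=255, ERR=-272397/4096
(1,0): OLD=15545/256 → NEW=0, ERR=15545/256
(1,1): OLD=298767/2048 → NEW=255, ERR=-223473/2048
(1,2): OLD=6223419/65536 → NEW=0, ERR=6223419/65536
(1,3): OLD=242347149/1048576 → NEW=255, ERR=-25039731/1048576
(2,0): OLD=901653/32768 → NEW=0, ERR=901653/32768
(2,1): OLD=107520567/1048576 → NEW=0, ERR=107520567/1048576
(2,2): OLD=480749747/2097152 → NEW=255, ERR=-54024013/2097152
(2,3): OLD=7153885639/33554432 → NEW=255, ERR=-1402494521/33554432
(3,0): OLD=1020474309/16777216 → NEW=0, ERR=1020474309/16777216
(3,1): OLD=42827322971/268435456 → NEW=255, ERR=-25623718309/268435456
(3,2): OLD=441348963749/4294967296 → NEW=0, ERR=441348963749/4294967296
(3,3): OLD=17611806816515/68719476736 → NEW=255, ERR=88340248835/68719476736
(4,0): OLD=99256070305/4294967296 → NEW=0, ERR=99256070305/4294967296
(4,1): OLD=3344907077475/34359738368 → NEW=0, ERR=3344907077475/34359738368
(4,2): OLD=253962848743683/1099511627776 → NEW=255, ERR=-26412616339197/1099511627776
(4,3): OLD=3840629542112517/17592186044416 → NEW=255, ERR=-645377899213563/17592186044416
(5,0): OLD=27748859391825/549755813888 → NEW=0, ERR=27748859391825/549755813888
(5,1): OLD=2505914170992727/17592186044416 → NEW=255, ERR=-1980093270333353/17592186044416
(5,2): OLD=936396647097027/8796093022208 → NEW=0, ERR=936396647097027/8796093022208
(5,3): OLD=71384556578207731/281474976710656 → NEW=255, ERR=-391562483009549/281474976710656
Output grid:
  Row 0: ..##  (2 black, running=2)
  Row 1: .#.#  (2 black, running=4)
  Row 2: ..##  (2 black, running=6)
  Row 3: .#.#  (2 black, running=8)
  Row 4: ..##  (2 black, running=10)
  Row 5: .#.#  (2 black, running=12)

Answer: 12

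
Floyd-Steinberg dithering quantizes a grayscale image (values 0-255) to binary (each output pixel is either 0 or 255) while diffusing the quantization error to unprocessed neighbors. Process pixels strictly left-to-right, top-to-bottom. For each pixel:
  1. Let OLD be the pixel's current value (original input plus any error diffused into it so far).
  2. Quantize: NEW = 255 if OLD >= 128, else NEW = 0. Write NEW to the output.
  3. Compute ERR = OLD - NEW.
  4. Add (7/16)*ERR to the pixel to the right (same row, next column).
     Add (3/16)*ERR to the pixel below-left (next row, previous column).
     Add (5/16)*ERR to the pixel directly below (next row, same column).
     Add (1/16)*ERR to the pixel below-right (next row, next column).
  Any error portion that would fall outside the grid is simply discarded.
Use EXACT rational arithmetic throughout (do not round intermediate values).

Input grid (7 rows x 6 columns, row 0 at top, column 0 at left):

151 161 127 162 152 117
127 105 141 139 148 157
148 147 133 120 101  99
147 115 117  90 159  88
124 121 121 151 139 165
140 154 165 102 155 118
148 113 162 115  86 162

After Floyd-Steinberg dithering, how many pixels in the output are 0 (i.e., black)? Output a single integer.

Answer: 20

Derivation:
(0,0): OLD=151 → NEW=255, ERR=-104
(0,1): OLD=231/2 → NEW=0, ERR=231/2
(0,2): OLD=5681/32 → NEW=255, ERR=-2479/32
(0,3): OLD=65591/512 → NEW=255, ERR=-64969/512
(0,4): OLD=790401/8192 → NEW=0, ERR=790401/8192
(0,5): OLD=20868231/131072 → NEW=255, ERR=-12555129/131072
(1,0): OLD=3717/32 → NEW=0, ERR=3717/32
(1,1): OLD=43747/256 → NEW=255, ERR=-21533/256
(1,2): OLD=519519/8192 → NEW=0, ERR=519519/8192
(1,3): OLD=4598675/32768 → NEW=255, ERR=-3757165/32768
(1,4): OLD=214112505/2097152 → NEW=0, ERR=214112505/2097152
(1,5): OLD=5964765695/33554432 → NEW=255, ERR=-2591614465/33554432
(2,0): OLD=690289/4096 → NEW=255, ERR=-354191/4096
(2,1): OLD=13373739/131072 → NEW=0, ERR=13373739/131072
(2,2): OLD=357988033/2097152 → NEW=255, ERR=-176785727/2097152
(2,3): OLD=1181036665/16777216 → NEW=0, ERR=1181036665/16777216
(2,4): OLD=76265295467/536870912 → NEW=255, ERR=-60636787093/536870912
(2,5): OLD=273429659037/8589934592 → NEW=0, ERR=273429659037/8589934592
(3,0): OLD=291732001/2097152 → NEW=255, ERR=-243041759/2097152
(3,1): OLD=1257831757/16777216 → NEW=0, ERR=1257831757/16777216
(3,2): OLD=19197645079/134217728 → NEW=255, ERR=-15027875561/134217728
(3,3): OLD=314111956581/8589934592 → NEW=0, ERR=314111956581/8589934592
(3,4): OLD=10312807040133/68719476736 → NEW=255, ERR=-7210659527547/68719476736
(3,5): OLD=49458084165035/1099511627776 → NEW=0, ERR=49458084165035/1099511627776
(4,0): OLD=27337821455/268435456 → NEW=0, ERR=27337821455/268435456
(4,1): OLD=690405735043/4294967296 → NEW=255, ERR=-404810925437/4294967296
(4,2): OLD=7740185963801/137438953472 → NEW=0, ERR=7740185963801/137438953472
(4,3): OLD=352710268121693/2199023255552 → NEW=255, ERR=-208040662044067/2199023255552
(4,4): OLD=2657798727506605/35184372088832 → NEW=0, ERR=2657798727506605/35184372088832
(4,5): OLD=115712769195364251/562949953421312 → NEW=255, ERR=-27839468927070309/562949953421312
(5,0): OLD=10593319683129/68719476736 → NEW=255, ERR=-6930146884551/68719476736
(5,1): OLD=214075299377737/2199023255552 → NEW=0, ERR=214075299377737/2199023255552
(5,2): OLD=3545889093724787/17592186044416 → NEW=255, ERR=-940118347601293/17592186044416
(5,3): OLD=37570869208283233/562949953421312 → NEW=0, ERR=37570869208283233/562949953421312
(5,4): OLD=216869881359859089/1125899906842624 → NEW=255, ERR=-70234594885010031/1125899906842624
(5,5): OLD=1440711729933312165/18014398509481984 → NEW=0, ERR=1440711729933312165/18014398509481984
(6,0): OLD=4740689465752187/35184372088832 → NEW=255, ERR=-4231325416899973/35184372088832
(6,1): OLD=41931145478029535/562949953421312 → NEW=0, ERR=41931145478029535/562949953421312
(6,2): OLD=442445311565897735/2251799813685248 → NEW=255, ERR=-131763640923840505/2251799813685248
(6,3): OLD=3430640837076611755/36028797018963968 → NEW=0, ERR=3430640837076611755/36028797018963968
(6,4): OLD=73401381384959097195/576460752303423488 → NEW=0, ERR=73401381384959097195/576460752303423488
(6,5): OLD=2202549703873392171789/9223372036854775808 → NEW=255, ERR=-149410165524575659251/9223372036854775808
Output grid:
  Row 0: #.##.#  (2 black, running=2)
  Row 1: .#.#.#  (3 black, running=5)
  Row 2: #.#.#.  (3 black, running=8)
  Row 3: #.#.#.  (3 black, running=11)
  Row 4: .#.#.#  (3 black, running=14)
  Row 5: #.#.#.  (3 black, running=17)
  Row 6: #.#..#  (3 black, running=20)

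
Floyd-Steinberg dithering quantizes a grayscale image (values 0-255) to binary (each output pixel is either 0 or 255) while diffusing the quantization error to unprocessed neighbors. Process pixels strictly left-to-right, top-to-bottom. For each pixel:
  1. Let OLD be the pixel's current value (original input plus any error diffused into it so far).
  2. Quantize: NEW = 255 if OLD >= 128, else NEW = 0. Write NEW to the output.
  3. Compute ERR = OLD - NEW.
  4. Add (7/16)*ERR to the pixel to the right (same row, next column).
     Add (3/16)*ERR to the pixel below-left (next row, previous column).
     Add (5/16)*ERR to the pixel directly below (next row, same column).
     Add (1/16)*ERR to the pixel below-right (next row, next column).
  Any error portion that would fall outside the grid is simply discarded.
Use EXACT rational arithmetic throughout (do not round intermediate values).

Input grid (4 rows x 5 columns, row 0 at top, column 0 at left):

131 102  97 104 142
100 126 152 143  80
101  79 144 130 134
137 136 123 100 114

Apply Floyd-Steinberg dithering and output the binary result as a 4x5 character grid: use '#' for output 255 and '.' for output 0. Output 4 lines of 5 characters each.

(0,0): OLD=131 → NEW=255, ERR=-124
(0,1): OLD=191/4 → NEW=0, ERR=191/4
(0,2): OLD=7545/64 → NEW=0, ERR=7545/64
(0,3): OLD=159311/1024 → NEW=255, ERR=-101809/1024
(0,4): OLD=1613865/16384 → NEW=0, ERR=1613865/16384
(1,0): OLD=4493/64 → NEW=0, ERR=4493/64
(1,1): OLD=95227/512 → NEW=255, ERR=-35333/512
(1,2): OLD=2342775/16384 → NEW=255, ERR=-1835145/16384
(1,3): OLD=5817243/65536 → NEW=0, ERR=5817243/65536
(1,4): OLD=150368305/1048576 → NEW=255, ERR=-117018575/1048576
(2,0): OLD=901113/8192 → NEW=0, ERR=901113/8192
(2,1): OLD=23316451/262144 → NEW=0, ERR=23316451/262144
(2,2): OLD=672099753/4194304 → NEW=255, ERR=-397447767/4194304
(2,3): OLD=5929515691/67108864 → NEW=0, ERR=5929515691/67108864
(2,4): OLD=153898927085/1073741824 → NEW=255, ERR=-119905238035/1073741824
(3,0): OLD=788747081/4194304 → NEW=255, ERR=-280800439/4194304
(3,1): OLD=4147772533/33554432 → NEW=0, ERR=4147772533/33554432
(3,2): OLD=182100796983/1073741824 → NEW=255, ERR=-91703368137/1073741824
(3,3): OLD=136120281783/2147483648 → NEW=0, ERR=136120281783/2147483648
(3,4): OLD=3860544268195/34359738368 → NEW=0, ERR=3860544268195/34359738368
Row 0: #..#.
Row 1: .##.#
Row 2: ..#.#
Row 3: #.#..

Answer: #..#.
.##.#
..#.#
#.#..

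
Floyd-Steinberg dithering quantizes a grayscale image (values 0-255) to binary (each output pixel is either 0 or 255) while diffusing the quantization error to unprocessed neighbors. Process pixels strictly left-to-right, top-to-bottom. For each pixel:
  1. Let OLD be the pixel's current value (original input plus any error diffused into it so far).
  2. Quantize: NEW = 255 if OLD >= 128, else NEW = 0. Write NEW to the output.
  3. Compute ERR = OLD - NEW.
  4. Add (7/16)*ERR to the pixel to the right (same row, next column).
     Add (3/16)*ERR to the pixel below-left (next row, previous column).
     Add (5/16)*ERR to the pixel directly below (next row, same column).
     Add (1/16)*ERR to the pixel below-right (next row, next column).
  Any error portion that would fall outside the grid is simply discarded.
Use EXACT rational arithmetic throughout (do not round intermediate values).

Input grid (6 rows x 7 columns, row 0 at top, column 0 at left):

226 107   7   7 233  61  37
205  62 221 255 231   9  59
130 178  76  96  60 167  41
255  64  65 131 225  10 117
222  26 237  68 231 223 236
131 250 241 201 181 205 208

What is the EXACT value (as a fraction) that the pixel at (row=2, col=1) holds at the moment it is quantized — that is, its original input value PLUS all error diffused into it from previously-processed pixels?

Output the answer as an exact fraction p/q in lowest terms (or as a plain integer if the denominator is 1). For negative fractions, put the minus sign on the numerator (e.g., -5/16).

Answer: 159414257/1048576

Derivation:
(0,0): OLD=226 → NEW=255, ERR=-29
(0,1): OLD=1509/16 → NEW=0, ERR=1509/16
(0,2): OLD=12355/256 → NEW=0, ERR=12355/256
(0,3): OLD=115157/4096 → NEW=0, ERR=115157/4096
(0,4): OLD=16075987/65536 → NEW=255, ERR=-635693/65536
(0,5): OLD=59513285/1048576 → NEW=0, ERR=59513285/1048576
(0,6): OLD=1037349987/16777216 → NEW=0, ERR=1037349987/16777216
(1,0): OLD=54687/256 → NEW=255, ERR=-10593/256
(1,1): OLD=165081/2048 → NEW=0, ERR=165081/2048
(1,2): OLD=18514765/65536 → NEW=255, ERR=1803085/65536
(1,3): OLD=72619209/262144 → NEW=255, ERR=5772489/262144
(1,4): OLD=4194331195/16777216 → NEW=255, ERR=-83858885/16777216
(1,5): OLD=4769641131/134217728 → NEW=0, ERR=4769641131/134217728
(1,6): OLD=209200723109/2147483648 → NEW=0, ERR=209200723109/2147483648
(2,0): OLD=4331363/32768 → NEW=255, ERR=-4024477/32768
(2,1): OLD=159414257/1048576 → NEW=255, ERR=-107972623/1048576
Target (2,1): original=178, with diffused error = 159414257/1048576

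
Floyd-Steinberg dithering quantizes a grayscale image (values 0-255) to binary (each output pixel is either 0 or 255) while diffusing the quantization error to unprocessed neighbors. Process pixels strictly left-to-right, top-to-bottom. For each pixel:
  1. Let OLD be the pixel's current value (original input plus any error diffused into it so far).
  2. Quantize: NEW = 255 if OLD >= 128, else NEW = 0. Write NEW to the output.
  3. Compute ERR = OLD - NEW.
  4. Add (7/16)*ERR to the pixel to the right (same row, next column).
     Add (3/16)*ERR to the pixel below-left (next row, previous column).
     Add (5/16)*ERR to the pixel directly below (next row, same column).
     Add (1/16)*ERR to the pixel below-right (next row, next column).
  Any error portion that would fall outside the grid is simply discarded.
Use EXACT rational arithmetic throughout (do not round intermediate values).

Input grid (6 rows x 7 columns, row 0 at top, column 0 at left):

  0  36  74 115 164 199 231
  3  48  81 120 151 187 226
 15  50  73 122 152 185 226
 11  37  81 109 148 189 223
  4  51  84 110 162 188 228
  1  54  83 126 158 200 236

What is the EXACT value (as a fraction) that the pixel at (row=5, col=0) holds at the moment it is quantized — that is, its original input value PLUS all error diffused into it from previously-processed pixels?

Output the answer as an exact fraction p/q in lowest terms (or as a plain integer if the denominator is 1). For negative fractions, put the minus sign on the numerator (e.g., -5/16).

(0,0): OLD=0 → NEW=0, ERR=0
(0,1): OLD=36 → NEW=0, ERR=36
(0,2): OLD=359/4 → NEW=0, ERR=359/4
(0,3): OLD=9873/64 → NEW=255, ERR=-6447/64
(0,4): OLD=122807/1024 → NEW=0, ERR=122807/1024
(0,5): OLD=4120065/16384 → NEW=255, ERR=-57855/16384
(0,6): OLD=60150279/262144 → NEW=255, ERR=-6696441/262144
(1,0): OLD=39/4 → NEW=0, ERR=39/4
(1,1): OLD=2571/32 → NEW=0, ERR=2571/32
(1,2): OLD=130621/1024 → NEW=0, ERR=130621/1024
(1,3): OLD=88281/512 → NEW=255, ERR=-42279/512
(1,4): OLD=38113811/262144 → NEW=255, ERR=-28732909/262144
(1,5): OLD=294962677/2097152 → NEW=255, ERR=-239811083/2097152
(1,6): OLD=5629360971/33554432 → NEW=255, ERR=-2927019189/33554432
(2,0): OLD=16953/512 → NEW=0, ERR=16953/512
(2,1): OLD=1869749/16384 → NEW=0, ERR=1869749/16384
(2,2): OLD=39932003/262144 → NEW=255, ERR=-26914717/262144
(2,3): OLD=81154039/2097152 → NEW=0, ERR=81154039/2097152
(2,4): OLD=453303443/4194304 → NEW=0, ERR=453303443/4194304
(2,5): OLD=93062354969/536870912 → NEW=255, ERR=-43839727591/536870912
(2,6): OLD=1338893952287/8589934592 → NEW=255, ERR=-851539368673/8589934592
(3,0): OLD=11205311/262144 → NEW=0, ERR=11205311/262144
(3,1): OLD=155571065/2097152 → NEW=0, ERR=155571065/2097152
(3,2): OLD=803276939/8388608 → NEW=0, ERR=803276939/8388608
(3,3): OLD=23734301419/134217728 → NEW=255, ERR=-10491219221/134217728
(3,4): OLD=1156926636159/8589934592 → NEW=255, ERR=-1033506684801/8589934592
(3,5): OLD=6803992275283/68719476736 → NEW=0, ERR=6803992275283/68719476736
(3,6): OLD=253145979042461/1099511627776 → NEW=255, ERR=-27229486040419/1099511627776
(4,0): OLD=1049143363/33554432 → NEW=0, ERR=1049143363/33554432
(4,1): OLD=58243708329/536870912 → NEW=0, ERR=58243708329/536870912
(4,2): OLD=1300240646499/8589934592 → NEW=255, ERR=-890192674461/8589934592
(4,3): OLD=1625890770553/68719476736 → NEW=0, ERR=1625890770553/68719476736
(4,4): OLD=5100072633945/34359738368 → NEW=255, ERR=-3661660649895/34359738368
(4,5): OLD=2817461059020583/17592186044416 → NEW=255, ERR=-1668546382305497/17592186044416
(4,6): OLD=52059933153130017/281474976710656 → NEW=255, ERR=-19716185908087263/281474976710656
(5,0): OLD=267252528619/8589934592 → NEW=0, ERR=267252528619/8589934592
Target (5,0): original=1, with diffused error = 267252528619/8589934592

Answer: 267252528619/8589934592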